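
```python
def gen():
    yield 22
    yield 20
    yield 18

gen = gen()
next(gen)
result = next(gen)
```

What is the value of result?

Step 1: gen() creates a generator.
Step 2: next(gen) yields 22 (consumed and discarded).
Step 3: next(gen) yields 20, assigned to result.
Therefore result = 20.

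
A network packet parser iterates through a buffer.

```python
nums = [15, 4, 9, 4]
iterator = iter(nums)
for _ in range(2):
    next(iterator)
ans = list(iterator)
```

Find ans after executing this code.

Step 1: Create iterator over [15, 4, 9, 4].
Step 2: Advance 2 positions (consuming [15, 4]).
Step 3: list() collects remaining elements: [9, 4].
Therefore ans = [9, 4].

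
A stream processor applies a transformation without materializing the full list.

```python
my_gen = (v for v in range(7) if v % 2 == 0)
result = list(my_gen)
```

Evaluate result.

Step 1: Filter range(7) keeping only even values:
  v=0: even, included
  v=1: odd, excluded
  v=2: even, included
  v=3: odd, excluded
  v=4: even, included
  v=5: odd, excluded
  v=6: even, included
Therefore result = [0, 2, 4, 6].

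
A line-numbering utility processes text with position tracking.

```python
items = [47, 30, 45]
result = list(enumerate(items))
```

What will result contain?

Step 1: enumerate pairs each element with its index:
  (0, 47)
  (1, 30)
  (2, 45)
Therefore result = [(0, 47), (1, 30), (2, 45)].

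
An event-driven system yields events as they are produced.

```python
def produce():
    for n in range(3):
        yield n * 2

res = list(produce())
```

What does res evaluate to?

Step 1: For each n in range(3), yield n * 2:
  n=0: yield 0 * 2 = 0
  n=1: yield 1 * 2 = 2
  n=2: yield 2 * 2 = 4
Therefore res = [0, 2, 4].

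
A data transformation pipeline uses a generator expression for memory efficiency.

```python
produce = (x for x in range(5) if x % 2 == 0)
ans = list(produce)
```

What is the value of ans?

Step 1: Filter range(5) keeping only even values:
  x=0: even, included
  x=1: odd, excluded
  x=2: even, included
  x=3: odd, excluded
  x=4: even, included
Therefore ans = [0, 2, 4].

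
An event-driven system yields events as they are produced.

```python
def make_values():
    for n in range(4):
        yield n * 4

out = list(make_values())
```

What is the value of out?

Step 1: For each n in range(4), yield n * 4:
  n=0: yield 0 * 4 = 0
  n=1: yield 1 * 4 = 4
  n=2: yield 2 * 4 = 8
  n=3: yield 3 * 4 = 12
Therefore out = [0, 4, 8, 12].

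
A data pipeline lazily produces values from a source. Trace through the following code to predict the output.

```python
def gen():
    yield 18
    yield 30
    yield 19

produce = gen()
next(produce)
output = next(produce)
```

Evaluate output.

Step 1: gen() creates a generator.
Step 2: next(produce) yields 18 (consumed and discarded).
Step 3: next(produce) yields 30, assigned to output.
Therefore output = 30.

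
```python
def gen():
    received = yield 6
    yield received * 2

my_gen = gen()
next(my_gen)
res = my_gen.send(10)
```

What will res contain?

Step 1: next(my_gen) advances to first yield, producing 6.
Step 2: send(10) resumes, received = 10.
Step 3: yield received * 2 = 10 * 2 = 20.
Therefore res = 20.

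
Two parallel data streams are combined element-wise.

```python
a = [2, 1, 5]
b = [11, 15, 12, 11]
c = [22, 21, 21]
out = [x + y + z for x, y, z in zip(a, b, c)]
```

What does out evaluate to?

Step 1: zip three lists (truncates to shortest, len=3):
  2 + 11 + 22 = 35
  1 + 15 + 21 = 37
  5 + 12 + 21 = 38
Therefore out = [35, 37, 38].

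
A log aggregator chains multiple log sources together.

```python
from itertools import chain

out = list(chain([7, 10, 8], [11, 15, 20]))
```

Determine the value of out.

Step 1: chain() concatenates iterables: [7, 10, 8] + [11, 15, 20].
Therefore out = [7, 10, 8, 11, 15, 20].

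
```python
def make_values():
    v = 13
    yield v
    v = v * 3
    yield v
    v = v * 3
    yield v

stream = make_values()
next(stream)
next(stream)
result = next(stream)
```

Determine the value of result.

Step 1: Trace through generator execution:
  Yield 1: v starts at 13, yield 13
  Yield 2: v = 13 * 3 = 39, yield 39
  Yield 3: v = 39 * 3 = 117, yield 117
Step 2: First next() gets 13, second next() gets the second value, third next() yields 117.
Therefore result = 117.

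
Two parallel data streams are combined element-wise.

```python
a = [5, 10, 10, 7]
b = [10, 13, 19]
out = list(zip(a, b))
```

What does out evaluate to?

Step 1: zip stops at shortest (len(a)=4, len(b)=3):
  Index 0: (5, 10)
  Index 1: (10, 13)
  Index 2: (10, 19)
Step 2: Last element of a (7) has no pair, dropped.
Therefore out = [(5, 10), (10, 13), (10, 19)].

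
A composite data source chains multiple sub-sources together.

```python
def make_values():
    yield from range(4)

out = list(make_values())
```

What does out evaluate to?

Step 1: yield from delegates to the iterable, yielding each element.
Step 2: Collected values: [0, 1, 2, 3].
Therefore out = [0, 1, 2, 3].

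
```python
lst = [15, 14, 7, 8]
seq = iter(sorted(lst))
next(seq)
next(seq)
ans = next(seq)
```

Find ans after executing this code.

Step 1: sorted([15, 14, 7, 8]) = [7, 8, 14, 15].
Step 2: Create iterator and skip 2 elements.
Step 3: next() returns 14.
Therefore ans = 14.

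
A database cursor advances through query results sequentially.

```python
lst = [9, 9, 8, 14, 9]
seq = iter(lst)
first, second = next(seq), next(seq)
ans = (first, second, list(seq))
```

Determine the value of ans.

Step 1: Create iterator over [9, 9, 8, 14, 9].
Step 2: first = 9, second = 9.
Step 3: Remaining elements: [8, 14, 9].
Therefore ans = (9, 9, [8, 14, 9]).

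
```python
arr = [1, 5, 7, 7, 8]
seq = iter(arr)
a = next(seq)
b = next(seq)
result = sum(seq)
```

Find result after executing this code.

Step 1: Create iterator over [1, 5, 7, 7, 8].
Step 2: a = next() = 1, b = next() = 5.
Step 3: sum() of remaining [7, 7, 8] = 22.
Therefore result = 22.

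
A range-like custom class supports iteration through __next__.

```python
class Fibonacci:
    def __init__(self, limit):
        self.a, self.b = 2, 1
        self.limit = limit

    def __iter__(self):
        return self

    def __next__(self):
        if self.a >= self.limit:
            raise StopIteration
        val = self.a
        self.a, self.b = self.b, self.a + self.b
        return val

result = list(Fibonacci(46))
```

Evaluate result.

Step 1: Fibonacci-like sequence (a=2, b=1) until >= 46:
  Yield 2, then a,b = 1,3
  Yield 1, then a,b = 3,4
  Yield 3, then a,b = 4,7
  Yield 4, then a,b = 7,11
  Yield 7, then a,b = 11,18
  Yield 11, then a,b = 18,29
  Yield 18, then a,b = 29,47
  Yield 29, then a,b = 47,76
Step 2: 47 >= 46, stop.
Therefore result = [2, 1, 3, 4, 7, 11, 18, 29].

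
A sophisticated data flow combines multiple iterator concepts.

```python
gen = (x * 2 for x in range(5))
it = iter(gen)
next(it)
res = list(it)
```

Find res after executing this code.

Step 1: Generator produces [0, 2, 4, 6, 8].
Step 2: next(it) consumes first element (0).
Step 3: list(it) collects remaining: [2, 4, 6, 8].
Therefore res = [2, 4, 6, 8].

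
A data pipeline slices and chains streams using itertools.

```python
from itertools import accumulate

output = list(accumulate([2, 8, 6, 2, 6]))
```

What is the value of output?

Step 1: accumulate computes running sums:
  + 2 = 2
  + 8 = 10
  + 6 = 16
  + 2 = 18
  + 6 = 24
Therefore output = [2, 10, 16, 18, 24].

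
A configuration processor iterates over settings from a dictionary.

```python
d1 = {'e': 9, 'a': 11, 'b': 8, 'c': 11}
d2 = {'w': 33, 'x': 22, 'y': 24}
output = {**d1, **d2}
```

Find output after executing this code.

Step 1: Merge d1 and d2 (d2 values override on key conflicts).
Step 2: d1 has keys ['e', 'a', 'b', 'c'], d2 has keys ['w', 'x', 'y'].
Therefore output = {'e': 9, 'a': 11, 'b': 8, 'c': 11, 'w': 33, 'x': 22, 'y': 24}.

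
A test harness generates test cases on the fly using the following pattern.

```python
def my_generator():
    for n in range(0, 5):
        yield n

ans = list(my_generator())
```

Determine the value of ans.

Step 1: The generator yields each value from range(0, 5).
Step 2: list() consumes all yields: [0, 1, 2, 3, 4].
Therefore ans = [0, 1, 2, 3, 4].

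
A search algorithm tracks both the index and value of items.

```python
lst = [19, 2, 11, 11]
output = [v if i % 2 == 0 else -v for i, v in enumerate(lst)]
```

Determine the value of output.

Step 1: For each (i, v), keep v if i is even, negate if odd:
  i=0 (even): keep 19
  i=1 (odd): negate to -2
  i=2 (even): keep 11
  i=3 (odd): negate to -11
Therefore output = [19, -2, 11, -11].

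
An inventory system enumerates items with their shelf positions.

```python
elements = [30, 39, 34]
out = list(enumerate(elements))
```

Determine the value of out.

Step 1: enumerate pairs each element with its index:
  (0, 30)
  (1, 39)
  (2, 34)
Therefore out = [(0, 30), (1, 39), (2, 34)].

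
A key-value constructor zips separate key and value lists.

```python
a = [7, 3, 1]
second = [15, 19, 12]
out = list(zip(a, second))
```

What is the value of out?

Step 1: zip pairs elements at same index:
  Index 0: (7, 15)
  Index 1: (3, 19)
  Index 2: (1, 12)
Therefore out = [(7, 15), (3, 19), (1, 12)].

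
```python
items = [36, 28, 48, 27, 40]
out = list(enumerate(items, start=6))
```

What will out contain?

Step 1: enumerate with start=6:
  (6, 36)
  (7, 28)
  (8, 48)
  (9, 27)
  (10, 40)
Therefore out = [(6, 36), (7, 28), (8, 48), (9, 27), (10, 40)].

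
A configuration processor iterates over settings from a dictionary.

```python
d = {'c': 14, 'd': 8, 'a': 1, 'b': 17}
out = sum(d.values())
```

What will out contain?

Step 1: d.values() = [14, 8, 1, 17].
Step 2: sum = 40.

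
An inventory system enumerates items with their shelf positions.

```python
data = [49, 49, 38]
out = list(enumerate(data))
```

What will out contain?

Step 1: enumerate pairs each element with its index:
  (0, 49)
  (1, 49)
  (2, 38)
Therefore out = [(0, 49), (1, 49), (2, 38)].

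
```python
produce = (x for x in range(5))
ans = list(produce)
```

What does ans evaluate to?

Step 1: Generator expression iterates range(5): [0, 1, 2, 3, 4].
Step 2: list() collects all values.
Therefore ans = [0, 1, 2, 3, 4].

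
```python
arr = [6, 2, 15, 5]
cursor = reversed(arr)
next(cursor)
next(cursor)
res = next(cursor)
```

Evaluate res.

Step 1: reversed([6, 2, 15, 5]) gives iterator: [5, 15, 2, 6].
Step 2: First next() = 5, second next() = 15.
Step 3: Third next() = 2.
Therefore res = 2.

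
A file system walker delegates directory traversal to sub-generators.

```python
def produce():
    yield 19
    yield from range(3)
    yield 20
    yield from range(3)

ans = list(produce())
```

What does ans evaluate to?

Step 1: Trace yields in order:
  yield 19
  yield 0
  yield 1
  yield 2
  yield 20
  yield 0
  yield 1
  yield 2
Therefore ans = [19, 0, 1, 2, 20, 0, 1, 2].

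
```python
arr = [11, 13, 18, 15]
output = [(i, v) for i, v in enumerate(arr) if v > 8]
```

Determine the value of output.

Step 1: Filter enumerate([11, 13, 18, 15]) keeping v > 8:
  (0, 11): 11 > 8, included
  (1, 13): 13 > 8, included
  (2, 18): 18 > 8, included
  (3, 15): 15 > 8, included
Therefore output = [(0, 11), (1, 13), (2, 18), (3, 15)].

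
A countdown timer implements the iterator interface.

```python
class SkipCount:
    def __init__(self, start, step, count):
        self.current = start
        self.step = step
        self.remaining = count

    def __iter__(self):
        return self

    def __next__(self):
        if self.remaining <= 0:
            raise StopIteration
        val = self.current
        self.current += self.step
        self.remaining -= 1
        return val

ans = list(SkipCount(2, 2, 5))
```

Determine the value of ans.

Step 1: SkipCount starts at 2, increments by 2, for 5 steps:
  Yield 2, then current += 2
  Yield 4, then current += 2
  Yield 6, then current += 2
  Yield 8, then current += 2
  Yield 10, then current += 2
Therefore ans = [2, 4, 6, 8, 10].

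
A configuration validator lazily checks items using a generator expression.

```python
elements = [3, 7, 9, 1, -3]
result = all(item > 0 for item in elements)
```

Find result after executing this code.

Step 1: Check item > 0 for each element in [3, 7, 9, 1, -3]:
  3 > 0: True
  7 > 0: True
  9 > 0: True
  1 > 0: True
  -3 > 0: False
Step 2: all() returns False.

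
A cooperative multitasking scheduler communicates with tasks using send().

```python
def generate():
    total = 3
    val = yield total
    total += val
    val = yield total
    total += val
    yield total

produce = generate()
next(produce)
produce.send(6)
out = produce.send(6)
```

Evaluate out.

Step 1: next() -> yield total=3.
Step 2: send(6) -> val=6, total = 3+6 = 9, yield 9.
Step 3: send(6) -> val=6, total = 9+6 = 15, yield 15.
Therefore out = 15.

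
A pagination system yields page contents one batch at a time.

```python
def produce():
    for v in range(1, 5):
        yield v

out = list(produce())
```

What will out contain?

Step 1: The generator yields each value from range(1, 5).
Step 2: list() consumes all yields: [1, 2, 3, 4].
Therefore out = [1, 2, 3, 4].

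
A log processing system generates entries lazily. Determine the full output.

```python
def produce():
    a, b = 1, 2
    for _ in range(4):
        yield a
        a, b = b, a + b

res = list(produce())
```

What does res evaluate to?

Step 1: Fibonacci-like sequence starting with a=1, b=2:
  Iteration 1: yield a=1, then a,b = 2,3
  Iteration 2: yield a=2, then a,b = 3,5
  Iteration 3: yield a=3, then a,b = 5,8
  Iteration 4: yield a=5, then a,b = 8,13
Therefore res = [1, 2, 3, 5].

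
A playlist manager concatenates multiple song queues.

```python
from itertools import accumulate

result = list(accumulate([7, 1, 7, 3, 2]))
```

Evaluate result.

Step 1: accumulate computes running sums:
  + 7 = 7
  + 1 = 8
  + 7 = 15
  + 3 = 18
  + 2 = 20
Therefore result = [7, 8, 15, 18, 20].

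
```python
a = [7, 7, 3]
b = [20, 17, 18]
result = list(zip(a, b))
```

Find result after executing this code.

Step 1: zip pairs elements at same index:
  Index 0: (7, 20)
  Index 1: (7, 17)
  Index 2: (3, 18)
Therefore result = [(7, 20), (7, 17), (3, 18)].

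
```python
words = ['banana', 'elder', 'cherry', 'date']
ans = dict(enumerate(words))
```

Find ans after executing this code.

Step 1: enumerate pairs indices with words:
  0 -> 'banana'
  1 -> 'elder'
  2 -> 'cherry'
  3 -> 'date'
Therefore ans = {0: 'banana', 1: 'elder', 2: 'cherry', 3: 'date'}.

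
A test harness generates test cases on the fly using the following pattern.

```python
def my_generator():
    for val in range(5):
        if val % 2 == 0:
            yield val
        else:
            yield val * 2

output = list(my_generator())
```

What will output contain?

Step 1: For each val in range(5), yield val if even, else val*2:
  val=0 (even): yield 0
  val=1 (odd): yield 1*2 = 2
  val=2 (even): yield 2
  val=3 (odd): yield 3*2 = 6
  val=4 (even): yield 4
Therefore output = [0, 2, 2, 6, 4].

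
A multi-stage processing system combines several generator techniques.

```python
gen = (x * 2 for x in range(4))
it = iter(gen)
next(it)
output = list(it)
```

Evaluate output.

Step 1: Generator produces [0, 2, 4, 6].
Step 2: next(it) consumes first element (0).
Step 3: list(it) collects remaining: [2, 4, 6].
Therefore output = [2, 4, 6].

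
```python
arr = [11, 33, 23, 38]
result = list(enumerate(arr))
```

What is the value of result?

Step 1: enumerate pairs each element with its index:
  (0, 11)
  (1, 33)
  (2, 23)
  (3, 38)
Therefore result = [(0, 11), (1, 33), (2, 23), (3, 38)].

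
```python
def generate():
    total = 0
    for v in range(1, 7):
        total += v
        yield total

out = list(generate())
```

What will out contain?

Step 1: Generator accumulates running sum:
  v=1: total = 1, yield 1
  v=2: total = 3, yield 3
  v=3: total = 6, yield 6
  v=4: total = 10, yield 10
  v=5: total = 15, yield 15
  v=6: total = 21, yield 21
Therefore out = [1, 3, 6, 10, 15, 21].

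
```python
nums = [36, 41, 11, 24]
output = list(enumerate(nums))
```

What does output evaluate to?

Step 1: enumerate pairs each element with its index:
  (0, 36)
  (1, 41)
  (2, 11)
  (3, 24)
Therefore output = [(0, 36), (1, 41), (2, 11), (3, 24)].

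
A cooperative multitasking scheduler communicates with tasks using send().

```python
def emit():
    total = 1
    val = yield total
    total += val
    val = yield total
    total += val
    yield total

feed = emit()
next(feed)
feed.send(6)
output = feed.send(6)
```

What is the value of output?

Step 1: next() -> yield total=1.
Step 2: send(6) -> val=6, total = 1+6 = 7, yield 7.
Step 3: send(6) -> val=6, total = 7+6 = 13, yield 13.
Therefore output = 13.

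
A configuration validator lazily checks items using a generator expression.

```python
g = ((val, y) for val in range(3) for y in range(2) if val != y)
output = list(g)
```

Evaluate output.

Step 1: Nested generator over range(3) x range(2) where val != y:
  (0, 0): excluded (val == y)
  (0, 1): included
  (1, 0): included
  (1, 1): excluded (val == y)
  (2, 0): included
  (2, 1): included
Therefore output = [(0, 1), (1, 0), (2, 0), (2, 1)].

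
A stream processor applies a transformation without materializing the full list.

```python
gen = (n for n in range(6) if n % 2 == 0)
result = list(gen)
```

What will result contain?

Step 1: Filter range(6) keeping only even values:
  n=0: even, included
  n=1: odd, excluded
  n=2: even, included
  n=3: odd, excluded
  n=4: even, included
  n=5: odd, excluded
Therefore result = [0, 2, 4].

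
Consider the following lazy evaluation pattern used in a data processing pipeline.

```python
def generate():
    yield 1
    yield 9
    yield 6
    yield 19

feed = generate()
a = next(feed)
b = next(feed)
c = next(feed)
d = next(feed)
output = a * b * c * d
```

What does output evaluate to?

Step 1: Create generator and consume all values:
  a = next(feed) = 1
  b = next(feed) = 9
  c = next(feed) = 6
  d = next(feed) = 19
Step 2: output = 1 * 9 * 6 * 19 = 1026.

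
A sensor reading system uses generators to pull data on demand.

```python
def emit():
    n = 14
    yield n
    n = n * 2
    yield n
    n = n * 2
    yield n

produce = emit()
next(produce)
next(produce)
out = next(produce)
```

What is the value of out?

Step 1: Trace through generator execution:
  Yield 1: n starts at 14, yield 14
  Yield 2: n = 14 * 2 = 28, yield 28
  Yield 3: n = 28 * 2 = 56, yield 56
Step 2: First next() gets 14, second next() gets the second value, third next() yields 56.
Therefore out = 56.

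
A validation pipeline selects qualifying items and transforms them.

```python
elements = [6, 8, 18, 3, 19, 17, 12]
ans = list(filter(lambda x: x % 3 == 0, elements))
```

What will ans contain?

Step 1: Filter elements divisible by 3:
  6 % 3 = 0: kept
  8 % 3 = 2: removed
  18 % 3 = 0: kept
  3 % 3 = 0: kept
  19 % 3 = 1: removed
  17 % 3 = 2: removed
  12 % 3 = 0: kept
Therefore ans = [6, 18, 3, 12].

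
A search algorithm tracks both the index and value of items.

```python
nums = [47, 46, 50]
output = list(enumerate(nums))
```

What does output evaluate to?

Step 1: enumerate pairs each element with its index:
  (0, 47)
  (1, 46)
  (2, 50)
Therefore output = [(0, 47), (1, 46), (2, 50)].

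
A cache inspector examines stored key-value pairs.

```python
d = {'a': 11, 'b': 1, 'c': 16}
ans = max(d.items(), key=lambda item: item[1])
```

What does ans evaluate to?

Step 1: Find item with maximum value:
  ('a', 11)
  ('b', 1)
  ('c', 16)
Step 2: Maximum value is 16 at key 'c'.
Therefore ans = ('c', 16).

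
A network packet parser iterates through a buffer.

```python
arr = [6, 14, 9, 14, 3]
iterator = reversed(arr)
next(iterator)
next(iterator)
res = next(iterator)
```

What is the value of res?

Step 1: reversed([6, 14, 9, 14, 3]) gives iterator: [3, 14, 9, 14, 6].
Step 2: First next() = 3, second next() = 14.
Step 3: Third next() = 9.
Therefore res = 9.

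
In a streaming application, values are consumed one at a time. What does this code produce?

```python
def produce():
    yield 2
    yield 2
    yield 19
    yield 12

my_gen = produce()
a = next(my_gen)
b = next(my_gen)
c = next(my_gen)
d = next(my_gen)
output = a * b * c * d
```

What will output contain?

Step 1: Create generator and consume all values:
  a = next(my_gen) = 2
  b = next(my_gen) = 2
  c = next(my_gen) = 19
  d = next(my_gen) = 12
Step 2: output = 2 * 2 * 19 * 12 = 912.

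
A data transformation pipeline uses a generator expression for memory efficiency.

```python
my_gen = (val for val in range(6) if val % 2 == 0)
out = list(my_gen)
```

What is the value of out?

Step 1: Filter range(6) keeping only even values:
  val=0: even, included
  val=1: odd, excluded
  val=2: even, included
  val=3: odd, excluded
  val=4: even, included
  val=5: odd, excluded
Therefore out = [0, 2, 4].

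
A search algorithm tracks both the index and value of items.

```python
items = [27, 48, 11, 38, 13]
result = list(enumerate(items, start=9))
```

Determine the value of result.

Step 1: enumerate with start=9:
  (9, 27)
  (10, 48)
  (11, 11)
  (12, 38)
  (13, 13)
Therefore result = [(9, 27), (10, 48), (11, 11), (12, 38), (13, 13)].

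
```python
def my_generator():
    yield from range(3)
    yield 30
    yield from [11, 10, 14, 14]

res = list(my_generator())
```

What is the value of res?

Step 1: Trace yields in order:
  yield 0
  yield 1
  yield 2
  yield 30
  yield 11
  yield 10
  yield 14
  yield 14
Therefore res = [0, 1, 2, 30, 11, 10, 14, 14].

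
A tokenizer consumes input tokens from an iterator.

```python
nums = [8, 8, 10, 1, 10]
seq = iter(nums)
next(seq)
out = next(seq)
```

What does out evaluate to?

Step 1: Create iterator over [8, 8, 10, 1, 10].
Step 2: next() consumes 8.
Step 3: next() returns 8.
Therefore out = 8.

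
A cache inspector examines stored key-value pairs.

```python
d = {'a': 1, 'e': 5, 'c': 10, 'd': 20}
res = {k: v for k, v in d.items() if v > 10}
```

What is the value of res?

Step 1: Filter items where value > 10:
  'a': 1 <= 10: removed
  'e': 5 <= 10: removed
  'c': 10 <= 10: removed
  'd': 20 > 10: kept
Therefore res = {'d': 20}.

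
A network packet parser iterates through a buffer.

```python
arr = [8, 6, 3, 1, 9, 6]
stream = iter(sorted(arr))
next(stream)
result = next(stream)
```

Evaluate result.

Step 1: sorted([8, 6, 3, 1, 9, 6]) = [1, 3, 6, 6, 8, 9].
Step 2: Create iterator and skip 1 elements.
Step 3: next() returns 3.
Therefore result = 3.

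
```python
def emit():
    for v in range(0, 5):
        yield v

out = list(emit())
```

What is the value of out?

Step 1: The generator yields each value from range(0, 5).
Step 2: list() consumes all yields: [0, 1, 2, 3, 4].
Therefore out = [0, 1, 2, 3, 4].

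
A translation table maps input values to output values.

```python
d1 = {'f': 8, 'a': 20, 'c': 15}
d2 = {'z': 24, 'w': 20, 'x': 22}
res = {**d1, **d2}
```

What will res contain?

Step 1: Merge d1 and d2 (d2 values override on key conflicts).
Step 2: d1 has keys ['f', 'a', 'c'], d2 has keys ['z', 'w', 'x'].
Therefore res = {'f': 8, 'a': 20, 'c': 15, 'z': 24, 'w': 20, 'x': 22}.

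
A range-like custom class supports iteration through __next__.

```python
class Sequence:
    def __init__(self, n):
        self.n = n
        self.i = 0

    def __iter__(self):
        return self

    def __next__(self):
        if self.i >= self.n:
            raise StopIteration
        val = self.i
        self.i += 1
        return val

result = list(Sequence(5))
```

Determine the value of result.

Step 1: Sequence(5) creates an iterator counting 0 to 4.
Step 2: list() consumes all values: [0, 1, 2, 3, 4].
Therefore result = [0, 1, 2, 3, 4].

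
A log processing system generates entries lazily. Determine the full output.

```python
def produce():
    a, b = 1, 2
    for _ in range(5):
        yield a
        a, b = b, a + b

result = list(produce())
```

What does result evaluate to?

Step 1: Fibonacci-like sequence starting with a=1, b=2:
  Iteration 1: yield a=1, then a,b = 2,3
  Iteration 2: yield a=2, then a,b = 3,5
  Iteration 3: yield a=3, then a,b = 5,8
  Iteration 4: yield a=5, then a,b = 8,13
  Iteration 5: yield a=8, then a,b = 13,21
Therefore result = [1, 2, 3, 5, 8].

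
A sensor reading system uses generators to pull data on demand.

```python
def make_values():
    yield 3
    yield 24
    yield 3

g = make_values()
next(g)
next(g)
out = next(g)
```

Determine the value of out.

Step 1: make_values() creates a generator.
Step 2: next(g) yields 3 (consumed and discarded).
Step 3: next(g) yields 24 (consumed and discarded).
Step 4: next(g) yields 3, assigned to out.
Therefore out = 3.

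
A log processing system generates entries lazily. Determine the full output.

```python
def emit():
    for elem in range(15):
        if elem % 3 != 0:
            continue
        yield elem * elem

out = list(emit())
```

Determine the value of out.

Step 1: Only yield elem**2 when elem is divisible by 3:
  elem=0: 0 % 3 == 0, yield 0**2 = 0
  elem=3: 3 % 3 == 0, yield 3**2 = 9
  elem=6: 6 % 3 == 0, yield 6**2 = 36
  elem=9: 9 % 3 == 0, yield 9**2 = 81
  elem=12: 12 % 3 == 0, yield 12**2 = 144
Therefore out = [0, 9, 36, 81, 144].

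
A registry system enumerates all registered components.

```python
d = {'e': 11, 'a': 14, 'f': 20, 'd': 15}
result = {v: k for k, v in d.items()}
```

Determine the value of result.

Step 1: Invert dict (swap keys and values):
  'e': 11 -> 11: 'e'
  'a': 14 -> 14: 'a'
  'f': 20 -> 20: 'f'
  'd': 15 -> 15: 'd'
Therefore result = {11: 'e', 14: 'a', 20: 'f', 15: 'd'}.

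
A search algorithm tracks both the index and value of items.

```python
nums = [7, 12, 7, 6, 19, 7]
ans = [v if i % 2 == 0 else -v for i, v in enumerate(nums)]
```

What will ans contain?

Step 1: For each (i, v), keep v if i is even, negate if odd:
  i=0 (even): keep 7
  i=1 (odd): negate to -12
  i=2 (even): keep 7
  i=3 (odd): negate to -6
  i=4 (even): keep 19
  i=5 (odd): negate to -7
Therefore ans = [7, -12, 7, -6, 19, -7].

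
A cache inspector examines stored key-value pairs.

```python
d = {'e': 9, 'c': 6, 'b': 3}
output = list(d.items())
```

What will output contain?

Step 1: d.items() returns (key, value) pairs in insertion order.
Therefore output = [('e', 9), ('c', 6), ('b', 3)].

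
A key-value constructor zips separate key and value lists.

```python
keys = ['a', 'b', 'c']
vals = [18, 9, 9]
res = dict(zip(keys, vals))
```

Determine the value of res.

Step 1: zip pairs keys with values:
  'a' -> 18
  'b' -> 9
  'c' -> 9
Therefore res = {'a': 18, 'b': 9, 'c': 9}.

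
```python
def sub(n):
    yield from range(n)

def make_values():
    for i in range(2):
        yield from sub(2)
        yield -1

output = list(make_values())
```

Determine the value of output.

Step 1: For each i in range(2):
  i=0: yield from sub(2) -> [0, 1], then yield -1
  i=1: yield from sub(2) -> [0, 1], then yield -1
Therefore output = [0, 1, -1, 0, 1, -1].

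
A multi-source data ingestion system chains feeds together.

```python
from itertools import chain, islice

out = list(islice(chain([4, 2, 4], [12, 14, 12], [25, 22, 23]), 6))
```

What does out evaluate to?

Step 1: chain([4, 2, 4], [12, 14, 12], [25, 22, 23]) = [4, 2, 4, 12, 14, 12, 25, 22, 23].
Step 2: islice takes first 6 elements: [4, 2, 4, 12, 14, 12].
Therefore out = [4, 2, 4, 12, 14, 12].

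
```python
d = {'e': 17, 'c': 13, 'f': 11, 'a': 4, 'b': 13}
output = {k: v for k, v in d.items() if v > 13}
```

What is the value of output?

Step 1: Filter items where value > 13:
  'e': 17 > 13: kept
  'c': 13 <= 13: removed
  'f': 11 <= 13: removed
  'a': 4 <= 13: removed
  'b': 13 <= 13: removed
Therefore output = {'e': 17}.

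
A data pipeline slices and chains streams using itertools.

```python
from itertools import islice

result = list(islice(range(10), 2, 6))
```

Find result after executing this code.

Step 1: islice(range(10), 2, 6) takes elements at indices [2, 6).
Step 2: Elements: [2, 3, 4, 5].
Therefore result = [2, 3, 4, 5].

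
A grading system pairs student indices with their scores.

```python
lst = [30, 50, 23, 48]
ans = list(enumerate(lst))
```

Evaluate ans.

Step 1: enumerate pairs each element with its index:
  (0, 30)
  (1, 50)
  (2, 23)
  (3, 48)
Therefore ans = [(0, 30), (1, 50), (2, 23), (3, 48)].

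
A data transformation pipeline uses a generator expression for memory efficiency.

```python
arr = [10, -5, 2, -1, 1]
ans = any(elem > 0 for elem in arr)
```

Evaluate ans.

Step 1: Check elem > 0 for each element in [10, -5, 2, -1, 1]:
  10 > 0: True
  -5 > 0: False
  2 > 0: True
  -1 > 0: False
  1 > 0: True
Step 2: any() returns True.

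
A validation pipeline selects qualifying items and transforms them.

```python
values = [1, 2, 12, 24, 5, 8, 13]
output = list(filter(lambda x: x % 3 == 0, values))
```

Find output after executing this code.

Step 1: Filter elements divisible by 3:
  1 % 3 = 1: removed
  2 % 3 = 2: removed
  12 % 3 = 0: kept
  24 % 3 = 0: kept
  5 % 3 = 2: removed
  8 % 3 = 2: removed
  13 % 3 = 1: removed
Therefore output = [12, 24].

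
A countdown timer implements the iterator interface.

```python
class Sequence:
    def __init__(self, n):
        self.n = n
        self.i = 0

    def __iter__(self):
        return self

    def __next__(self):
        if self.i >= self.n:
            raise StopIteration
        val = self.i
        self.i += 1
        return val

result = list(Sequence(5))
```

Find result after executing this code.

Step 1: Sequence(5) creates an iterator counting 0 to 4.
Step 2: list() consumes all values: [0, 1, 2, 3, 4].
Therefore result = [0, 1, 2, 3, 4].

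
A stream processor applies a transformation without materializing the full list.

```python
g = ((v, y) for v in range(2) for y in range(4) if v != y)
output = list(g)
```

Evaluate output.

Step 1: Nested generator over range(2) x range(4) where v != y:
  (0, 0): excluded (v == y)
  (0, 1): included
  (0, 2): included
  (0, 3): included
  (1, 0): included
  (1, 1): excluded (v == y)
  (1, 2): included
  (1, 3): included
Therefore output = [(0, 1), (0, 2), (0, 3), (1, 0), (1, 2), (1, 3)].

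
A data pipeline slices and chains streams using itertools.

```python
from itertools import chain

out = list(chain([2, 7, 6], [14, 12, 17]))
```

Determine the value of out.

Step 1: chain() concatenates iterables: [2, 7, 6] + [14, 12, 17].
Therefore out = [2, 7, 6, 14, 12, 17].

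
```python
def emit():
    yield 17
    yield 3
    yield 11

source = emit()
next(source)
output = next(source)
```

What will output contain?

Step 1: emit() creates a generator.
Step 2: next(source) yields 17 (consumed and discarded).
Step 3: next(source) yields 3, assigned to output.
Therefore output = 3.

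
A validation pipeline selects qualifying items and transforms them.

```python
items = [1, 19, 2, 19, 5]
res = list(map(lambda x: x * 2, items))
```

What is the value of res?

Step 1: Apply lambda x: x * 2 to each element:
  1 -> 2
  19 -> 38
  2 -> 4
  19 -> 38
  5 -> 10
Therefore res = [2, 38, 4, 38, 10].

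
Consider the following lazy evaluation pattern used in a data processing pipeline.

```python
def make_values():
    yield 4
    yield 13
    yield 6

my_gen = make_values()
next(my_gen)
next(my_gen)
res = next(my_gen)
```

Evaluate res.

Step 1: make_values() creates a generator.
Step 2: next(my_gen) yields 4 (consumed and discarded).
Step 3: next(my_gen) yields 13 (consumed and discarded).
Step 4: next(my_gen) yields 6, assigned to res.
Therefore res = 6.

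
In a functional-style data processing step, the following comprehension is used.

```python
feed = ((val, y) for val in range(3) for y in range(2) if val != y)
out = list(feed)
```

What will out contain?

Step 1: Nested generator over range(3) x range(2) where val != y:
  (0, 0): excluded (val == y)
  (0, 1): included
  (1, 0): included
  (1, 1): excluded (val == y)
  (2, 0): included
  (2, 1): included
Therefore out = [(0, 1), (1, 0), (2, 0), (2, 1)].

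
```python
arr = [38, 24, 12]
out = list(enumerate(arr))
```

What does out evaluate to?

Step 1: enumerate pairs each element with its index:
  (0, 38)
  (1, 24)
  (2, 12)
Therefore out = [(0, 38), (1, 24), (2, 12)].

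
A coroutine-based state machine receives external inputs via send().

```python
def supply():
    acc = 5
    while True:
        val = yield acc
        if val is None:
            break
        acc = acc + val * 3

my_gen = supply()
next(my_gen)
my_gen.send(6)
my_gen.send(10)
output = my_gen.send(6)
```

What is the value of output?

Step 1: next() -> yield acc=5.
Step 2: send(6) -> val=6, acc = 5 + 6*3 = 23, yield 23.
Step 3: send(10) -> val=10, acc = 23 + 10*3 = 53, yield 53.
Step 4: send(6) -> val=6, acc = 53 + 6*3 = 71, yield 71.
Therefore output = 71.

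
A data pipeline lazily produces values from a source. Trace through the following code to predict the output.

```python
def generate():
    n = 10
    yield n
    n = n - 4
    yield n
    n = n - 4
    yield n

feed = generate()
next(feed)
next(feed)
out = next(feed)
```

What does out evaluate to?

Step 1: Trace through generator execution:
  Yield 1: n starts at 10, yield 10
  Yield 2: n = 10 - 4 = 6, yield 6
  Yield 3: n = 6 - 4 = 2, yield 2
Step 2: First next() gets 10, second next() gets the second value, third next() yields 2.
Therefore out = 2.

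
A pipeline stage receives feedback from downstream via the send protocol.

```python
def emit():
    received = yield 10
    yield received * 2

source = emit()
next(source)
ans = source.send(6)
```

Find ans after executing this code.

Step 1: next(source) advances to first yield, producing 10.
Step 2: send(6) resumes, received = 6.
Step 3: yield received * 2 = 6 * 2 = 12.
Therefore ans = 12.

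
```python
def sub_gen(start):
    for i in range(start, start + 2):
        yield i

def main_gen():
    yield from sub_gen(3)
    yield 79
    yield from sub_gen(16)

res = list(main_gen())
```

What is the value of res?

Step 1: main_gen() delegates to sub_gen(3):
  yield 3
  yield 4
Step 2: yield 79
Step 3: Delegates to sub_gen(16):
  yield 16
  yield 17
Therefore res = [3, 4, 79, 16, 17].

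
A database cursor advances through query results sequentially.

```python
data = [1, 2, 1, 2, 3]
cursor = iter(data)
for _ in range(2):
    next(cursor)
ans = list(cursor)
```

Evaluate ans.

Step 1: Create iterator over [1, 2, 1, 2, 3].
Step 2: Advance 2 positions (consuming [1, 2]).
Step 3: list() collects remaining elements: [1, 2, 3].
Therefore ans = [1, 2, 3].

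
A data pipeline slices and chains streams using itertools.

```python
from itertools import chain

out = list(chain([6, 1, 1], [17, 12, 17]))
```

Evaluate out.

Step 1: chain() concatenates iterables: [6, 1, 1] + [17, 12, 17].
Therefore out = [6, 1, 1, 17, 12, 17].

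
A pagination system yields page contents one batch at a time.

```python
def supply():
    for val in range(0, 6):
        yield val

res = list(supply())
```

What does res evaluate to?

Step 1: The generator yields each value from range(0, 6).
Step 2: list() consumes all yields: [0, 1, 2, 3, 4, 5].
Therefore res = [0, 1, 2, 3, 4, 5].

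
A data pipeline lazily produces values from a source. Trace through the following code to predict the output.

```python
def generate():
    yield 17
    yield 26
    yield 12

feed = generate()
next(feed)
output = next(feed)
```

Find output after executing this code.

Step 1: generate() creates a generator.
Step 2: next(feed) yields 17 (consumed and discarded).
Step 3: next(feed) yields 26, assigned to output.
Therefore output = 26.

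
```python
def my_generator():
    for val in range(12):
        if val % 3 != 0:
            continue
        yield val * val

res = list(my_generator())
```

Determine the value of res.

Step 1: Only yield val**2 when val is divisible by 3:
  val=0: 0 % 3 == 0, yield 0**2 = 0
  val=3: 3 % 3 == 0, yield 3**2 = 9
  val=6: 6 % 3 == 0, yield 6**2 = 36
  val=9: 9 % 3 == 0, yield 9**2 = 81
Therefore res = [0, 9, 36, 81].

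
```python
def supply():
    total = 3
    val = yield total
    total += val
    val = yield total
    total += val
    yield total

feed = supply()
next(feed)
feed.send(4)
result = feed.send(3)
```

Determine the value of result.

Step 1: next() -> yield total=3.
Step 2: send(4) -> val=4, total = 3+4 = 7, yield 7.
Step 3: send(3) -> val=3, total = 7+3 = 10, yield 10.
Therefore result = 10.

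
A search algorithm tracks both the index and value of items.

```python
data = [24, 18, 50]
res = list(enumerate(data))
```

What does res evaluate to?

Step 1: enumerate pairs each element with its index:
  (0, 24)
  (1, 18)
  (2, 50)
Therefore res = [(0, 24), (1, 18), (2, 50)].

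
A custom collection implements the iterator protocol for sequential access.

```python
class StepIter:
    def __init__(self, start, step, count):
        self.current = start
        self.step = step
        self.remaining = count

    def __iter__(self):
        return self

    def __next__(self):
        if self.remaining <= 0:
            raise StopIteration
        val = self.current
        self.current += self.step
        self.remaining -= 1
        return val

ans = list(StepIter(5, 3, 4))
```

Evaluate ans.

Step 1: StepIter starts at 5, increments by 3, for 4 steps:
  Yield 5, then current += 3
  Yield 8, then current += 3
  Yield 11, then current += 3
  Yield 14, then current += 3
Therefore ans = [5, 8, 11, 14].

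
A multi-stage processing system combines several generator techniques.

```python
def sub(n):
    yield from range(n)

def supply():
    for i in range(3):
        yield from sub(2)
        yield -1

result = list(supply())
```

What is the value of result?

Step 1: For each i in range(3):
  i=0: yield from sub(2) -> [0, 1], then yield -1
  i=1: yield from sub(2) -> [0, 1], then yield -1
  i=2: yield from sub(2) -> [0, 1], then yield -1
Therefore result = [0, 1, -1, 0, 1, -1, 0, 1, -1].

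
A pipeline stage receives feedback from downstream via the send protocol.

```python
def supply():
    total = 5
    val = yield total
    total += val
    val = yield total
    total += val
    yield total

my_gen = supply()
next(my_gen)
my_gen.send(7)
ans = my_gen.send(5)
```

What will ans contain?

Step 1: next() -> yield total=5.
Step 2: send(7) -> val=7, total = 5+7 = 12, yield 12.
Step 3: send(5) -> val=5, total = 12+5 = 17, yield 17.
Therefore ans = 17.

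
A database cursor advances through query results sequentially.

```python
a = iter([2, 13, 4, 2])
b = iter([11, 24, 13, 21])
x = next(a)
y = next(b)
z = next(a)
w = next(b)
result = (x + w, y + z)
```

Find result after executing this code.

Step 1: a iterates [2, 13, 4, 2], b iterates [11, 24, 13, 21].
Step 2: x = next(a) = 2, y = next(b) = 11.
Step 3: z = next(a) = 13, w = next(b) = 24.
Step 4: result = (2 + 24, 11 + 13) = (26, 24).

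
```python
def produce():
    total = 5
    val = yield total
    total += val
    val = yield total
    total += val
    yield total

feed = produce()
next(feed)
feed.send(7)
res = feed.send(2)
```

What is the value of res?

Step 1: next() -> yield total=5.
Step 2: send(7) -> val=7, total = 5+7 = 12, yield 12.
Step 3: send(2) -> val=2, total = 12+2 = 14, yield 14.
Therefore res = 14.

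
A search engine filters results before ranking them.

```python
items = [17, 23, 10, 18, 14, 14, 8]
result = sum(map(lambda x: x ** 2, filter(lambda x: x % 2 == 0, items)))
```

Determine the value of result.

Step 1: Filter even numbers from [17, 23, 10, 18, 14, 14, 8]: [10, 18, 14, 14, 8]
Step 2: Square each: [100, 324, 196, 196, 64]
Step 3: Sum = 880.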